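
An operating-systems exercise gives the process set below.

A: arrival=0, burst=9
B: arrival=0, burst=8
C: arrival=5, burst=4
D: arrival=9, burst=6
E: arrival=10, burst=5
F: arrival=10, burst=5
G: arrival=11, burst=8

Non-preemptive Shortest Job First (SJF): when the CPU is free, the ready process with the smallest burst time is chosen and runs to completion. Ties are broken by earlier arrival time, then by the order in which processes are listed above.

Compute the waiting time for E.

Timeline: | B 0-8 | C 8-12 | E 12-17 | F 17-22 | D 22-28 | G 28-36 | A 36-45 |
Completion: A=45  B=8  C=12  D=28  E=17  F=22  G=36
Turnaround (C−A): A=45  B=8  C=7  D=19  E=7  F=12  G=25
Waiting(E) = turnaround − burst = 7 − 5 = 2

2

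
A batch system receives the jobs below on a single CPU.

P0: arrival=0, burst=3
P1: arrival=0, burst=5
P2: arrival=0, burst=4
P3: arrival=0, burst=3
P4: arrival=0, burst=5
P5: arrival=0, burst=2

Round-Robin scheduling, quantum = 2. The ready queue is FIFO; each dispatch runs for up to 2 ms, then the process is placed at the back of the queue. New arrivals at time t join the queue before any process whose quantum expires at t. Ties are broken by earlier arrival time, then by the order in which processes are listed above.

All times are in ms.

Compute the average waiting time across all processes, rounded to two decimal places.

Gantt: | P0 0-2 | P1 2-4 | P2 4-6 | P3 6-8 | P4 8-10 | P5 10-12 | P0 12-13 | P1 13-15 | P2 15-17 | P3 17-18 | P4 18-20 | P1 20-21 | P4 21-22 |
Completion: P0=13  P1=21  P2=17  P3=18  P4=22  P5=12
Waiting times: P0=10, P1=16, P2=13, P3=15, P4=17, P5=10
Average waiting = (10+16+13+15+17+10) / 6 = 81/6 = 13.50

13.50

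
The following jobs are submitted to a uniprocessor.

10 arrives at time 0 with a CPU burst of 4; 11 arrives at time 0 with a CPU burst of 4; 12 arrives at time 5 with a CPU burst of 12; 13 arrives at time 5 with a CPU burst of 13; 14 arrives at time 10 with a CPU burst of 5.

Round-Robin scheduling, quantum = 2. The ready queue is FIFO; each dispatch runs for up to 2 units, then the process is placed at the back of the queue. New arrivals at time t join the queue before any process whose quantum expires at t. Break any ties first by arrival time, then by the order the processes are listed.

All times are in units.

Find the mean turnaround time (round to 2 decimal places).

18.40

Gantt: | 10 0-2 | 11 2-4 | 10 4-6 | 11 6-8 | 12 8-10 | 13 10-12 | 14 12-14 | 12 14-16 | 13 16-18 | 14 18-20 | 12 20-22 | 13 22-24 | 14 24-25 | 12 25-27 | 13 27-29 | 12 29-31 | 13 31-33 | 12 33-35 | 13 35-38 |
Completion: 10=6  11=8  12=35  13=38  14=25
Turnaround (C−A): 10=6  11=8  12=30  13=33  14=15
Turnaround times: 10=6, 11=8, 12=30, 13=33, 14=15
Average turnaround = (6+8+30+33+15) / 5 = 92/5 = 18.40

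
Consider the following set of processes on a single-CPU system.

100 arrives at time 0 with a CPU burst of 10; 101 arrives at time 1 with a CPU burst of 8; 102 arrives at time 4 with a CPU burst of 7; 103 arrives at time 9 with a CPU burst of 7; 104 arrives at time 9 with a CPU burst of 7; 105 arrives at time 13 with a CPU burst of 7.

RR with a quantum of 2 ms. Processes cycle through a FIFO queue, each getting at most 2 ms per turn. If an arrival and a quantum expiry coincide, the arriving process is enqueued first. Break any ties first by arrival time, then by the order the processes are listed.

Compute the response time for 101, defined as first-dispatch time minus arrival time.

Schedule: | 100 0-2 | 101 2-4 | 100 4-6 | 102 6-8 | 101 8-10 | 100 10-12 | 102 12-14 | 103 14-16 | 104 16-18 | 101 18-20 | 100 20-22 | 105 22-24 | 102 24-26 | 103 26-28 | 104 28-30 | 101 30-32 | 100 32-34 | 105 34-36 | 102 36-37 | 103 37-39 | 104 39-41 | 105 41-43 | 103 43-44 | 104 44-45 | 105 45-46 |
Completion: 100=34  101=32  102=37  103=44  104=45  105=46
Turnaround (C−A): 100=34  101=31  102=33  103=35  104=36  105=33
Response(101) = first start − arrival = 2 − 1 = 1

1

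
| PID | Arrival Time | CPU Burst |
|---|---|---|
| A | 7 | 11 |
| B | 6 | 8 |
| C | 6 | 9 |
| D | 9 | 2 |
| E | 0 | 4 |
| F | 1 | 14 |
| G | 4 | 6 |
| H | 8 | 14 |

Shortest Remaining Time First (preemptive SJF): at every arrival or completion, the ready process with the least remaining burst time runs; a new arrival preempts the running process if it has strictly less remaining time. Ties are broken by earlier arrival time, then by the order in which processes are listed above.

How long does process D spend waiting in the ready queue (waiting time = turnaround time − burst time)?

Gantt: | E 0-4 | G 4-10 | D 10-12 | B 12-20 | C 20-29 | A 29-40 | F 40-54 | H 54-68 |
Completion: A=40  B=20  C=29  D=12  E=4  F=54  G=10  H=68
Turnaround (C−A): A=33  B=14  C=23  D=3  E=4  F=53  G=6  H=60
Waiting(D) = turnaround − burst = 3 − 2 = 1

1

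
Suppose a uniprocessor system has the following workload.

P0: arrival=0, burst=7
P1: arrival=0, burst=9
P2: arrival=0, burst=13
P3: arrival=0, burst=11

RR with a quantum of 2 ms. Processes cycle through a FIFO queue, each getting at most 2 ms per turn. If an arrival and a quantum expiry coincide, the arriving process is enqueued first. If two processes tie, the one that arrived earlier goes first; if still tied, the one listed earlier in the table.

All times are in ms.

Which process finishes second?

P1

Schedule: | P0 0-2 | P1 2-4 | P2 4-6 | P3 6-8 | P0 8-10 | P1 10-12 | P2 12-14 | P3 14-16 | P0 16-18 | P1 18-20 | P2 20-22 | P3 22-24 | P0 24-25 | P1 25-27 | P2 27-29 | P3 29-31 | P1 31-32 | P2 32-34 | P3 34-36 | P2 36-38 | P3 38-39 | P2 39-40 |
Completion: P0=25  P1=32  P2=40  P3=39
Finish order: P0 → P1 → P3 → P2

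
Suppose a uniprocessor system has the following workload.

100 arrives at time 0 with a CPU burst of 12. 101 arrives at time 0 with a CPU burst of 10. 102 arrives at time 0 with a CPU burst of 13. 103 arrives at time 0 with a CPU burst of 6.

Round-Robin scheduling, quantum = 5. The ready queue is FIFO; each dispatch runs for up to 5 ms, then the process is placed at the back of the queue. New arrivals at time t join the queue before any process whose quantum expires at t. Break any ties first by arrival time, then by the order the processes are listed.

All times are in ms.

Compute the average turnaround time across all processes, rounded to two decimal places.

36.25

Schedule: | 100 0-5 | 101 5-10 | 102 10-15 | 103 15-20 | 100 20-25 | 101 25-30 | 102 30-35 | 103 35-36 | 100 36-38 | 102 38-41 |
Completion: 100=38  101=30  102=41  103=36
Turnaround times: 100=38, 101=30, 102=41, 103=36
Average turnaround = (38+30+41+36) / 4 = 145/4 = 36.25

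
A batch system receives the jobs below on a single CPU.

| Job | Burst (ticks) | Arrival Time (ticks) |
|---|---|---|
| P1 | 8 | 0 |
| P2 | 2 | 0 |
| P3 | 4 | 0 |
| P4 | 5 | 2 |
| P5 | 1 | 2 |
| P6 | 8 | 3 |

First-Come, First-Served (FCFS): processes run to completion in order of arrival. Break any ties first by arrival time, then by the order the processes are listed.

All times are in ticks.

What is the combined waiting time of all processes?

64

Timeline: | P1 0-8 | P2 8-10 | P3 10-14 | P4 14-19 | P5 19-20 | P6 20-28 |
Completion: P1=8  P2=10  P3=14  P4=19  P5=20  P6=28
Waiting = turnaround − burst: P1=0, P2=8, P3=10, P4=12, P5=17, P6=17
Total waiting = 0 + 8 + 10 + 12 + 17 + 17 = 64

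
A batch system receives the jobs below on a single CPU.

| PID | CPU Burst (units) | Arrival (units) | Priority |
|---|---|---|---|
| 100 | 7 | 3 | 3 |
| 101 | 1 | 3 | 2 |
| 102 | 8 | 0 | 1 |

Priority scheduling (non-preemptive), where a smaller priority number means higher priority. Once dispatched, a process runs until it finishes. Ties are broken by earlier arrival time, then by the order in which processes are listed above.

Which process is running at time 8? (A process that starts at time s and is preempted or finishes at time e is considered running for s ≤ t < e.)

Timeline: | 102 0-8 | 101 8-9 | 100 9-16 |
Completion: 100=16  101=9  102=8
Turnaround (C−A): 100=13  101=6  102=8

101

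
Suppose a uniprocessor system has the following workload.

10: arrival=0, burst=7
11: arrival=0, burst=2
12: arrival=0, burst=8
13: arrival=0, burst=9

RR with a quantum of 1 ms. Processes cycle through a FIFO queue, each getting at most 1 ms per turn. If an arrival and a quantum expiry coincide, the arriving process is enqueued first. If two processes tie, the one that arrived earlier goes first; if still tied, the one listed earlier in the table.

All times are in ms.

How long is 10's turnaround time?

Schedule: | 10 0-1 | 11 1-2 | 12 2-3 | 13 3-4 | 10 4-5 | 11 5-6 | 12 6-7 | 13 7-8 | 10 8-9 | 12 9-10 | 13 10-11 | 10 11-12 | 12 12-13 | 13 13-14 | 10 14-15 | 12 15-16 | 13 16-17 | 10 17-18 | 12 18-19 | 13 19-20 | 10 20-21 | 12 21-22 | 13 22-23 | 12 23-24 | 13 24-26 |
Completion: 10=21  11=6  12=24  13=26
Turnaround (C−A): 10=21  11=6  12=24  13=26
Turnaround(10) = completion − arrival = 21 − 0 = 21

21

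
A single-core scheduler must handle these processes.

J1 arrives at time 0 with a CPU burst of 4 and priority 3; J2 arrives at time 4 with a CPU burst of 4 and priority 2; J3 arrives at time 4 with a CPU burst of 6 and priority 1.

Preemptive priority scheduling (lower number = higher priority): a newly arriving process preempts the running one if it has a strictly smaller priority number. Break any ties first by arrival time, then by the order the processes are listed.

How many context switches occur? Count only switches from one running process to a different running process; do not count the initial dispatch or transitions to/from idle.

Schedule: | J1 0-4 | J3 4-10 | J2 10-14 |
Completion: J1=4  J2=14  J3=10

2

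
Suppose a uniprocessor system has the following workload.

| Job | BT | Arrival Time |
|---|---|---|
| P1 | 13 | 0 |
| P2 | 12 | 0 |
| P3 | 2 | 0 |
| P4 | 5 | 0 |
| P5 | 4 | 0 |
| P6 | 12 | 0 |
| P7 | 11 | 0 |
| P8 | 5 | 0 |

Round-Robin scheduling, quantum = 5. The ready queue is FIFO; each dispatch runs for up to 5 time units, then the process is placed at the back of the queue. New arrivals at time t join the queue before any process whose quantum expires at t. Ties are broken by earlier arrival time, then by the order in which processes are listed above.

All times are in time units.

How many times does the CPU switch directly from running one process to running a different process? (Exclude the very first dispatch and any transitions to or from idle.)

Gantt: | P1 0-5 | P2 5-10 | P3 10-12 | P4 12-17 | P5 17-21 | P6 21-26 | P7 26-31 | P8 31-36 | P1 36-41 | P2 41-46 | P6 46-51 | P7 51-56 | P1 56-59 | P2 59-61 | P6 61-63 | P7 63-64 |
Completion: P1=59  P2=61  P3=12  P4=17  P5=21  P6=63  P7=64  P8=36
Turnaround (C−A): P1=59  P2=61  P3=12  P4=17  P5=21  P6=63  P7=64  P8=36

15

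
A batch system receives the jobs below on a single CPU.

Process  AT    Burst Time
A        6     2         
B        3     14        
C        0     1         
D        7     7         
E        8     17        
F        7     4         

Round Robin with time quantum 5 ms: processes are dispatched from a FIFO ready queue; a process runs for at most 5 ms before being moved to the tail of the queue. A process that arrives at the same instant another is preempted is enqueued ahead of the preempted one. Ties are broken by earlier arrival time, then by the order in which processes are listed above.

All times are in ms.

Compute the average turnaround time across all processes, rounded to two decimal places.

19.50

Gantt: | C 0-1 | idle 1-3 | B 3-8 | A 8-10 | D 10-15 | F 15-19 | E 19-24 | B 24-29 | D 29-31 | E 31-36 | B 36-40 | E 40-47 |
Completion: A=10  B=40  C=1  D=31  E=47  F=19
Turnaround (C−A): A=4  B=37  C=1  D=24  E=39  F=12
Turnaround times: A=4, B=37, C=1, D=24, E=39, F=12
Average turnaround = (4+37+1+24+39+12) / 6 = 117/6 = 19.50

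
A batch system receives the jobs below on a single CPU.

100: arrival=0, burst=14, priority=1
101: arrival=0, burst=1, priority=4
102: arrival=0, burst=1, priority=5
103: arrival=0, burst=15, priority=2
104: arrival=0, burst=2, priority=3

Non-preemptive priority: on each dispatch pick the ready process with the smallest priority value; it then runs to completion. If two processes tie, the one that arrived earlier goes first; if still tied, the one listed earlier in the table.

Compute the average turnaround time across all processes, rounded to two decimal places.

27.80

Timeline: | 100 0-14 | 103 14-29 | 104 29-31 | 101 31-32 | 102 32-33 |
Completion: 100=14  101=32  102=33  103=29  104=31
Turnaround (C−A): 100=14  101=32  102=33  103=29  104=31
Turnaround times: 100=14, 101=32, 102=33, 103=29, 104=31
Average turnaround = (14+32+33+29+31) / 5 = 139/5 = 27.80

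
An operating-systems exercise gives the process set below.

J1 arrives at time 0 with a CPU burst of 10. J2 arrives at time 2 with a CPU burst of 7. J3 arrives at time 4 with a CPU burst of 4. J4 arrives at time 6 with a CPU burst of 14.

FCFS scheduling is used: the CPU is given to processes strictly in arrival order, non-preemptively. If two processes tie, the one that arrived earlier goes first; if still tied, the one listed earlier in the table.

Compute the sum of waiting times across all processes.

36

Schedule: | J1 0-10 | J2 10-17 | J3 17-21 | J4 21-35 |
Completion: J1=10  J2=17  J3=21  J4=35
Turnaround (C−A): J1=10  J2=15  J3=17  J4=29
Waiting = turnaround − burst: J1=0, J2=8, J3=13, J4=15
Total waiting = 0 + 8 + 13 + 15 = 36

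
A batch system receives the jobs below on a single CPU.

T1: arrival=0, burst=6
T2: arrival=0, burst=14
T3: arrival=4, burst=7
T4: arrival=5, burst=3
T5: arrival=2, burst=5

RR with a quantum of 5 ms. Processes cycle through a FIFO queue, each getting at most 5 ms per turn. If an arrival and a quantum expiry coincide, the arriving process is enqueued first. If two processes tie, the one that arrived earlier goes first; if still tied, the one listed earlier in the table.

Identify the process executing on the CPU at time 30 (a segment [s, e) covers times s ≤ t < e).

Gantt: | T1 0-5 | T2 5-10 | T5 10-15 | T3 15-20 | T4 20-23 | T1 23-24 | T2 24-29 | T3 29-31 | T2 31-35 |
Completion: T1=24  T2=35  T3=31  T4=23  T5=15
Turnaround (C−A): T1=24  T2=35  T3=27  T4=18  T5=13

T3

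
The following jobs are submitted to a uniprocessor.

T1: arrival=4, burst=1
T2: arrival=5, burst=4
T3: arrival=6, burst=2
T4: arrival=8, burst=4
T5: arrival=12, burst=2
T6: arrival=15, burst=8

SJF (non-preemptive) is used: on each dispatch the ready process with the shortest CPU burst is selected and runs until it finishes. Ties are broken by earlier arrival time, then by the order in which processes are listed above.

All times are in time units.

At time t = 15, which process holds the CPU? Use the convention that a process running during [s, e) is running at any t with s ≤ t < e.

Schedule: | idle 0-4 | T1 4-5 | T2 5-9 | T3 9-11 | T4 11-15 | T5 15-17 | T6 17-25 |
Completion: T1=5  T2=9  T3=11  T4=15  T5=17  T6=25
Turnaround (C−A): T1=1  T2=4  T3=5  T4=7  T5=5  T6=10

T5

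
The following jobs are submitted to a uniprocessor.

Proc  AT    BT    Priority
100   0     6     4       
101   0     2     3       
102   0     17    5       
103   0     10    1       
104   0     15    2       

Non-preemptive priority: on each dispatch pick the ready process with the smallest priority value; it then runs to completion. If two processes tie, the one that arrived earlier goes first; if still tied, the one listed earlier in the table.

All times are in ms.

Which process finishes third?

Gantt: | 103 0-10 | 104 10-25 | 101 25-27 | 100 27-33 | 102 33-50 |
Completion: 100=33  101=27  102=50  103=10  104=25
Turnaround (C−A): 100=33  101=27  102=50  103=10  104=25
Finish order: 103 → 104 → 101 → 100 → 102

101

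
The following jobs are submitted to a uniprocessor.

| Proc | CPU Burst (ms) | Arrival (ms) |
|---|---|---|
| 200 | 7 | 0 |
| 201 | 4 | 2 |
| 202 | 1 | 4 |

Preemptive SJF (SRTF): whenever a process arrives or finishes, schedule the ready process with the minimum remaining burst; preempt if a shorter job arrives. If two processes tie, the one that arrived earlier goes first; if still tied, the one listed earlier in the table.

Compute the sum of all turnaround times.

18

Timeline: | 200 0-2 | 201 2-4 | 202 4-5 | 201 5-7 | 200 7-12 |
Completion: 200=12  201=7  202=5
Turnaround = completion − arrival: 200=12, 201=5, 202=1
Total turnaround = 12 + 5 + 1 = 18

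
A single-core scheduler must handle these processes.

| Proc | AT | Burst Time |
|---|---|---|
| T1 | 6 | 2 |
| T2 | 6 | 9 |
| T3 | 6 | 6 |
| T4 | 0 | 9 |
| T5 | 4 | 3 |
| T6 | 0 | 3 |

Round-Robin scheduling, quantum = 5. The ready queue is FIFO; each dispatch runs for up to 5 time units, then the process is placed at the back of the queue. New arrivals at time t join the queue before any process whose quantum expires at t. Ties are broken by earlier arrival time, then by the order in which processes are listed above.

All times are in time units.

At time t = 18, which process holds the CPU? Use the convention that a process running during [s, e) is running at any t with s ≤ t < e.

Timeline: | T4 0-5 | T6 5-8 | T5 8-11 | T4 11-15 | T1 15-17 | T2 17-22 | T3 22-27 | T2 27-31 | T3 31-32 |
Completion: T1=17  T2=31  T3=32  T4=15  T5=11  T6=8
Turnaround (C−A): T1=11  T2=25  T3=26  T4=15  T5=7  T6=8

T2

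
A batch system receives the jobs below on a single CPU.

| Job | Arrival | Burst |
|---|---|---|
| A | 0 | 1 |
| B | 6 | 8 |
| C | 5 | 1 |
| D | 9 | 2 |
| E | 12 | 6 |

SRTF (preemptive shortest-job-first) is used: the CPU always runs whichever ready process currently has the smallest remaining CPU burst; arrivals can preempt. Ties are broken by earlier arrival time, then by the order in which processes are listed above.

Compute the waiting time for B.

2

Schedule: | A 0-1 | idle 1-5 | C 5-6 | B 6-9 | D 9-11 | B 11-16 | E 16-22 |
Completion: A=1  B=16  C=6  D=11  E=22
Turnaround (C−A): A=1  B=10  C=1  D=2  E=10
Waiting(B) = turnaround − burst = 10 − 8 = 2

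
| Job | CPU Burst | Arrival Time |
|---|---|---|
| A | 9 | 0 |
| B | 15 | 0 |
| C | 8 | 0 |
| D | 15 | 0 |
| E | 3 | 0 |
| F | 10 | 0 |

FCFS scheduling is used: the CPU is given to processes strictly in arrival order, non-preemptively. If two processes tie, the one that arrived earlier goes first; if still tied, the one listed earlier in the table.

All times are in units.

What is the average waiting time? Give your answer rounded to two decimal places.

27.00

Timeline: | A 0-9 | B 9-24 | C 24-32 | D 32-47 | E 47-50 | F 50-60 |
Completion: A=9  B=24  C=32  D=47  E=50  F=60
Waiting times: A=0, B=9, C=24, D=32, E=47, F=50
Average waiting = (0+9+24+32+47+50) / 6 = 162/6 = 27.00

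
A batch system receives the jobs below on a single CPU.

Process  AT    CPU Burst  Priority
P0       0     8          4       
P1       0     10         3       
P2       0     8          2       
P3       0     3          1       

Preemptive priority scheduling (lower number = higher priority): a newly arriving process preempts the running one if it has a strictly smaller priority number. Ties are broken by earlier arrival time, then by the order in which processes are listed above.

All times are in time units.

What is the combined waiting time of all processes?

Schedule: | P3 0-3 | P2 3-11 | P1 11-21 | P0 21-29 |
Completion: P0=29  P1=21  P2=11  P3=3
Waiting = turnaround − burst: P0=21, P1=11, P2=3, P3=0
Total waiting = 21 + 11 + 3 + 0 = 35

35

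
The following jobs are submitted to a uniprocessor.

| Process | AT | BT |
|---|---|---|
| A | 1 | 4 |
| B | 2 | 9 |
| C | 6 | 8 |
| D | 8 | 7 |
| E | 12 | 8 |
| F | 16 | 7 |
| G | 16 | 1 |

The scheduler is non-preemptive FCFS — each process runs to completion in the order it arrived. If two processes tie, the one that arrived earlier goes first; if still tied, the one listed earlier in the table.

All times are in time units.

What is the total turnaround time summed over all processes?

135

Timeline: | idle 0-1 | A 1-5 | B 5-14 | C 14-22 | D 22-29 | E 29-37 | F 37-44 | G 44-45 |
Completion: A=5  B=14  C=22  D=29  E=37  F=44  G=45
Turnaround (C−A): A=4  B=12  C=16  D=21  E=25  F=28  G=29
Turnaround = completion − arrival: A=4, B=12, C=16, D=21, E=25, F=28, G=29
Total turnaround = 4 + 12 + 16 + 21 + 25 + 28 + 29 = 135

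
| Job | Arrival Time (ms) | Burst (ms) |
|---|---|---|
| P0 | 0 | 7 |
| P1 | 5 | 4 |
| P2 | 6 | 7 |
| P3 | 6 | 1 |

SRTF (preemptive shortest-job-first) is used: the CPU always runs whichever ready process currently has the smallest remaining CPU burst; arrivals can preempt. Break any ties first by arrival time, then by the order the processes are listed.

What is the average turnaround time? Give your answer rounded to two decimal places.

7.25

Timeline: | P0 0-7 | P3 7-8 | P1 8-12 | P2 12-19 |
Completion: P0=7  P1=12  P2=19  P3=8
Turnaround times: P0=7, P1=7, P2=13, P3=2
Average turnaround = (7+7+13+2) / 4 = 29/4 = 7.25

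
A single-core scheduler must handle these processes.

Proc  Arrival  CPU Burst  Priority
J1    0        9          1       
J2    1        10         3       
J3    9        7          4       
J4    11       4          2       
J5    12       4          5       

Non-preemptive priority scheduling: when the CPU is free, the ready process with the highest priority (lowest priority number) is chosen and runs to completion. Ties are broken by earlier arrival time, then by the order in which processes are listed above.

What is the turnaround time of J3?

21

Gantt: | J1 0-9 | J2 9-19 | J4 19-23 | J3 23-30 | J5 30-34 |
Completion: J1=9  J2=19  J3=30  J4=23  J5=34
Turnaround(J3) = completion − arrival = 30 − 9 = 21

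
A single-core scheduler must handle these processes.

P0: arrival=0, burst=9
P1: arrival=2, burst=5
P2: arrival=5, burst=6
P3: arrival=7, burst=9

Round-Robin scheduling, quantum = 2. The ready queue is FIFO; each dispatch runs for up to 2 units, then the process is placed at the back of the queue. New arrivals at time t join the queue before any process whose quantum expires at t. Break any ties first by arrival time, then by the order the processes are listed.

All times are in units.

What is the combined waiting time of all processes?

Schedule: | P0 0-2 | P1 2-4 | P0 4-6 | P1 6-8 | P2 8-10 | P0 10-12 | P3 12-14 | P1 14-15 | P2 15-17 | P0 17-19 | P3 19-21 | P2 21-23 | P0 23-24 | P3 24-29 |
Completion: P0=24  P1=15  P2=23  P3=29
Turnaround (C−A): P0=24  P1=13  P2=18  P3=22
Waiting = turnaround − burst: P0=15, P1=8, P2=12, P3=13
Total waiting = 15 + 8 + 12 + 13 = 48

48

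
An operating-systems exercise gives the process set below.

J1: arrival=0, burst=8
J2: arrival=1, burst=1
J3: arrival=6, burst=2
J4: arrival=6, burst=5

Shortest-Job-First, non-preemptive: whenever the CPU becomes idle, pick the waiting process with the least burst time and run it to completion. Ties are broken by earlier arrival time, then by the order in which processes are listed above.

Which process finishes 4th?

J4

Timeline: | J1 0-8 | J2 8-9 | J3 9-11 | J4 11-16 |
Completion: J1=8  J2=9  J3=11  J4=16
Finish order: J1 → J2 → J3 → J4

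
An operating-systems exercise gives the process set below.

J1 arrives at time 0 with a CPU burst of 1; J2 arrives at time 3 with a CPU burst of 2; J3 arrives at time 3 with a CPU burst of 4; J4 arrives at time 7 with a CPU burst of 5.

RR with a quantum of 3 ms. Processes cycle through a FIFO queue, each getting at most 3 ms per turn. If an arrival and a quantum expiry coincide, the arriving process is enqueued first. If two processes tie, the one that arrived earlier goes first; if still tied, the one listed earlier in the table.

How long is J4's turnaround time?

Gantt: | J1 0-1 | idle 1-3 | J2 3-5 | J3 5-8 | J4 8-11 | J3 11-12 | J4 12-14 |
Completion: J1=1  J2=5  J3=12  J4=14
Turnaround(J4) = completion − arrival = 14 − 7 = 7

7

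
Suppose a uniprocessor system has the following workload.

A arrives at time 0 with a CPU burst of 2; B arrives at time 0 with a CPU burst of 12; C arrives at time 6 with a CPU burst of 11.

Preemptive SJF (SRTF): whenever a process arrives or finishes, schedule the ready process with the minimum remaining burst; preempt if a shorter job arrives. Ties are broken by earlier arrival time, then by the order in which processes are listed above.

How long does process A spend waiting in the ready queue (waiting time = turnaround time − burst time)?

Timeline: | A 0-2 | B 2-14 | C 14-25 |
Completion: A=2  B=14  C=25
Waiting(A) = turnaround − burst = 2 − 2 = 0

0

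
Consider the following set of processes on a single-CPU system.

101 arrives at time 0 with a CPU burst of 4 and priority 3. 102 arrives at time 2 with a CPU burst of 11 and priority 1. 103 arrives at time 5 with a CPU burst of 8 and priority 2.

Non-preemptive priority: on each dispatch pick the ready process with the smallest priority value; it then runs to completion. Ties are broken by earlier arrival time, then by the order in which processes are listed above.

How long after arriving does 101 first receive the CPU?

0

Timeline: | 101 0-4 | 102 4-15 | 103 15-23 |
Completion: 101=4  102=15  103=23
Turnaround (C−A): 101=4  102=13  103=18
Response(101) = first start − arrival = 0 − 0 = 0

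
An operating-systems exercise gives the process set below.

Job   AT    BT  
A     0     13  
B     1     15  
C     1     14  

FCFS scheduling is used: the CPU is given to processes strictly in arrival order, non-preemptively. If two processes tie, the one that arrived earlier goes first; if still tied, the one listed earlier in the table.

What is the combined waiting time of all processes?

Gantt: | A 0-13 | B 13-28 | C 28-42 |
Completion: A=13  B=28  C=42
Turnaround (C−A): A=13  B=27  C=41
Waiting = turnaround − burst: A=0, B=12, C=27
Total waiting = 0 + 12 + 27 = 39

39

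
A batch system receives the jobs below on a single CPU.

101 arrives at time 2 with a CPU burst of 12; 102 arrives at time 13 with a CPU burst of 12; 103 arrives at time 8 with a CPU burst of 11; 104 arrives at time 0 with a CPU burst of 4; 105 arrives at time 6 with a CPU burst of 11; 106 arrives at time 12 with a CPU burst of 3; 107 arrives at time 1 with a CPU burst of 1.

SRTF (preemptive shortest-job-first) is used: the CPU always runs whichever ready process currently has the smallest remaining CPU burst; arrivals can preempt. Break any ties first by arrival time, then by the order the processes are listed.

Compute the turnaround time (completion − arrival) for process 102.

41

Gantt: | 104 0-1 | 107 1-2 | 104 2-5 | 101 5-12 | 106 12-15 | 101 15-20 | 105 20-31 | 103 31-42 | 102 42-54 |
Completion: 101=20  102=54  103=42  104=5  105=31  106=15  107=2
Turnaround (C−A): 101=18  102=41  103=34  104=5  105=25  106=3  107=1
Turnaround(102) = completion − arrival = 54 − 13 = 41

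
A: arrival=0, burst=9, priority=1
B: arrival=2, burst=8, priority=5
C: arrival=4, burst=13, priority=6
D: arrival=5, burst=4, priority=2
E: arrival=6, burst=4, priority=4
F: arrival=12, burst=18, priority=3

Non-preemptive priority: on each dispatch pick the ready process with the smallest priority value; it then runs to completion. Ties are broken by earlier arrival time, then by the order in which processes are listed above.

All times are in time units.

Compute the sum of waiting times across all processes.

Gantt: | A 0-9 | D 9-13 | F 13-31 | E 31-35 | B 35-43 | C 43-56 |
Completion: A=9  B=43  C=56  D=13  E=35  F=31
Waiting = turnaround − burst: A=0, B=33, C=39, D=4, E=25, F=1
Total waiting = 0 + 33 + 39 + 4 + 25 + 1 = 102

102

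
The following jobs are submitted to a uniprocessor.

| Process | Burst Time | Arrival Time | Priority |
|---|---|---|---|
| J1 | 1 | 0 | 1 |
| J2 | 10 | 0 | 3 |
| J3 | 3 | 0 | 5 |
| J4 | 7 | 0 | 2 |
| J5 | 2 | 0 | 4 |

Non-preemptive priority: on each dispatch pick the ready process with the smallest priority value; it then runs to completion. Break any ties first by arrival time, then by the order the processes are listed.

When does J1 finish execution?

Schedule: | J1 0-1 | J4 1-8 | J2 8-18 | J5 18-20 | J3 20-23 |
Completion: J1=1  J2=18  J3=23  J4=8  J5=20
Turnaround (C−A): J1=1  J2=18  J3=23  J4=8  J5=20

1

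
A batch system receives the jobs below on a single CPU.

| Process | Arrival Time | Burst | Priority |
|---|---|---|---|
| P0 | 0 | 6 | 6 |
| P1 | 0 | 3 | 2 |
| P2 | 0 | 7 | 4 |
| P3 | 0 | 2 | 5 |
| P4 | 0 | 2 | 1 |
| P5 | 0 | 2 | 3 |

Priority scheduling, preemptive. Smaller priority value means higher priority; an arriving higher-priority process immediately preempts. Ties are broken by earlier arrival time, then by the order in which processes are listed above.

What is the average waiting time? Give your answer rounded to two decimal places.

7.33

Schedule: | P4 0-2 | P1 2-5 | P5 5-7 | P2 7-14 | P3 14-16 | P0 16-22 |
Completion: P0=22  P1=5  P2=14  P3=16  P4=2  P5=7
Waiting times: P0=16, P1=2, P2=7, P3=14, P4=0, P5=5
Average waiting = (16+2+7+14+0+5) / 6 = 44/6 = 7.33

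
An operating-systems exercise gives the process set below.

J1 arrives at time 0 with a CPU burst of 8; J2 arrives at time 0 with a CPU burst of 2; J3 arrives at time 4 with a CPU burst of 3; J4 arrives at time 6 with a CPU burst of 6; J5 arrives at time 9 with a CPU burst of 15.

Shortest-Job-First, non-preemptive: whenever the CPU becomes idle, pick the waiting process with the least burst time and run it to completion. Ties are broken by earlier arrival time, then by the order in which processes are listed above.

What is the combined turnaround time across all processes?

Schedule: | J2 0-2 | J1 2-10 | J3 10-13 | J4 13-19 | J5 19-34 |
Completion: J1=10  J2=2  J3=13  J4=19  J5=34
Turnaround (C−A): J1=10  J2=2  J3=9  J4=13  J5=25
Turnaround = completion − arrival: J1=10, J2=2, J3=9, J4=13, J5=25
Total turnaround = 10 + 2 + 9 + 13 + 25 = 59

59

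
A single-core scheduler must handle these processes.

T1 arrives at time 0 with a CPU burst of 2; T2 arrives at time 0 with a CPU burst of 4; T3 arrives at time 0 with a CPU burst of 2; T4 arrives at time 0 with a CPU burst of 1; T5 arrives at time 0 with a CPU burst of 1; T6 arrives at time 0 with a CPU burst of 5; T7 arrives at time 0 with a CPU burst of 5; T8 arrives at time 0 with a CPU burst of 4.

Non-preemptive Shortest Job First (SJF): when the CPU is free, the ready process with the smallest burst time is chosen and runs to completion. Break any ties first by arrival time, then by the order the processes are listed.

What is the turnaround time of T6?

19

Timeline: | T4 0-1 | T5 1-2 | T1 2-4 | T3 4-6 | T2 6-10 | T8 10-14 | T6 14-19 | T7 19-24 |
Completion: T1=4  T2=10  T3=6  T4=1  T5=2  T6=19  T7=24  T8=14
Turnaround (C−A): T1=4  T2=10  T3=6  T4=1  T5=2  T6=19  T7=24  T8=14
Turnaround(T6) = completion − arrival = 19 − 0 = 19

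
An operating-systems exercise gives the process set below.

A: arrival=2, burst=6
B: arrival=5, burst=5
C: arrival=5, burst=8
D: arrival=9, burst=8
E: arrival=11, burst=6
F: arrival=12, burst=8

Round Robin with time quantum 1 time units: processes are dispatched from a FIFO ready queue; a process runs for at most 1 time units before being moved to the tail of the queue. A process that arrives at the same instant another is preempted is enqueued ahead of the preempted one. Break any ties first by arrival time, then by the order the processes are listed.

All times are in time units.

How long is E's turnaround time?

Schedule: | idle 0-2 | A 2-5 | B 5-6 | C 6-7 | A 7-8 | B 8-9 | C 9-10 | A 10-11 | D 11-12 | B 12-13 | C 13-14 | E 14-15 | A 15-16 | F 16-17 | D 17-18 | B 18-19 | C 19-20 | E 20-21 | F 21-22 | D 22-23 | B 23-24 | C 24-25 | E 25-26 | F 26-27 | D 27-28 | C 28-29 | E 29-30 | F 30-31 | D 31-32 | C 32-33 | E 33-34 | F 34-35 | D 35-36 | C 36-37 | E 37-38 | F 38-39 | D 39-40 | F 40-41 | D 41-42 | F 42-43 |
Completion: A=16  B=24  C=37  D=42  E=38  F=43
Turnaround(E) = completion − arrival = 38 − 11 = 27

27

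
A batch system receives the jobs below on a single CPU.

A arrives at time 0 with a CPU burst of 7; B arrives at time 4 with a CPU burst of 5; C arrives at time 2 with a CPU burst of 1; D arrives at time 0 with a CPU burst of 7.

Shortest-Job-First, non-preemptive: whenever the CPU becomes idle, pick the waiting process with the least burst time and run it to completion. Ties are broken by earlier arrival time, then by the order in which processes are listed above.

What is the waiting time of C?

5

Gantt: | A 0-7 | C 7-8 | B 8-13 | D 13-20 |
Completion: A=7  B=13  C=8  D=20
Turnaround (C−A): A=7  B=9  C=6  D=20
Waiting(C) = turnaround − burst = 6 − 1 = 5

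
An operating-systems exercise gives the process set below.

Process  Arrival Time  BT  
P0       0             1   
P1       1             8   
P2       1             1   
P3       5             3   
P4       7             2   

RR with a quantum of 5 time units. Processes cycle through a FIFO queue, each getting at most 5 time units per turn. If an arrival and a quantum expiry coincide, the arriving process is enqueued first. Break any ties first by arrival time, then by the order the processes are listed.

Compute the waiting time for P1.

Timeline: | P0 0-1 | P1 1-6 | P2 6-7 | P3 7-10 | P1 10-13 | P4 13-15 |
Completion: P0=1  P1=13  P2=7  P3=10  P4=15
Turnaround (C−A): P0=1  P1=12  P2=6  P3=5  P4=8
Waiting(P1) = turnaround − burst = 12 − 8 = 4

4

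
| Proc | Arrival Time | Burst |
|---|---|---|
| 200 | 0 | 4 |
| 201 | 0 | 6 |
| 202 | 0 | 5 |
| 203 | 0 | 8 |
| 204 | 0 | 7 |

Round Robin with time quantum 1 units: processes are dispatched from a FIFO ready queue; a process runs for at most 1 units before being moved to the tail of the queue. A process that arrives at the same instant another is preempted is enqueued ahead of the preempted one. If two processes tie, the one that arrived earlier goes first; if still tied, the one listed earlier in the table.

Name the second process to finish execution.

Timeline: | 200 0-1 | 201 1-2 | 202 2-3 | 203 3-4 | 204 4-5 | 200 5-6 | 201 6-7 | 202 7-8 | 203 8-9 | 204 9-10 | 200 10-11 | 201 11-12 | 202 12-13 | 203 13-14 | 204 14-15 | 200 15-16 | 201 16-17 | 202 17-18 | 203 18-19 | 204 19-20 | 201 20-21 | 202 21-22 | 203 22-23 | 204 23-24 | 201 24-25 | 203 25-26 | 204 26-27 | 203 27-28 | 204 28-29 | 203 29-30 |
Completion: 200=16  201=25  202=22  203=30  204=29
Finish order: 200 → 202 → 201 → 204 → 203

202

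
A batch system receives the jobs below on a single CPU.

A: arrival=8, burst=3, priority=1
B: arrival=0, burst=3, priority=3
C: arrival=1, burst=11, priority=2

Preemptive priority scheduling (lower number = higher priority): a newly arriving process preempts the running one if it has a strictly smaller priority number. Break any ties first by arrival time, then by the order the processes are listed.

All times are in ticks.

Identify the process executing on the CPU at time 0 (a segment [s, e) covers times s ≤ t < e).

Timeline: | B 0-1 | C 1-8 | A 8-11 | C 11-15 | B 15-17 |
Completion: A=11  B=17  C=15

B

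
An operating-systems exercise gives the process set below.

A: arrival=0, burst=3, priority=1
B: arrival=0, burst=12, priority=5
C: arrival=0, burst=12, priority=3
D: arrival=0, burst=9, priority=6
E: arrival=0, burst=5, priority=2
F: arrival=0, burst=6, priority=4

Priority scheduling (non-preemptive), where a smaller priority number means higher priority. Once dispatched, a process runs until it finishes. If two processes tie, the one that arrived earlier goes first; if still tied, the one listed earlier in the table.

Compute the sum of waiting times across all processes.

95

Gantt: | A 0-3 | E 3-8 | C 8-20 | F 20-26 | B 26-38 | D 38-47 |
Completion: A=3  B=38  C=20  D=47  E=8  F=26
Turnaround (C−A): A=3  B=38  C=20  D=47  E=8  F=26
Waiting = turnaround − burst: A=0, B=26, C=8, D=38, E=3, F=20
Total waiting = 0 + 26 + 8 + 38 + 3 + 20 = 95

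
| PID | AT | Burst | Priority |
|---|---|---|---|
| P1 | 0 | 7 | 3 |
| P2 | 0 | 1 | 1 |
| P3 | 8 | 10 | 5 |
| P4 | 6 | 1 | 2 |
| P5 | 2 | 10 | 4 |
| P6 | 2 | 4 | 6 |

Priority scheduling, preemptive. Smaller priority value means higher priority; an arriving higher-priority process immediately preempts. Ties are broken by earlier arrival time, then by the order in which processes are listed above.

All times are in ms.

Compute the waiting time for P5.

7

Timeline: | P2 0-1 | P1 1-6 | P4 6-7 | P1 7-9 | P5 9-19 | P3 19-29 | P6 29-33 |
Completion: P1=9  P2=1  P3=29  P4=7  P5=19  P6=33
Turnaround (C−A): P1=9  P2=1  P3=21  P4=1  P5=17  P6=31
Waiting(P5) = turnaround − burst = 17 − 10 = 7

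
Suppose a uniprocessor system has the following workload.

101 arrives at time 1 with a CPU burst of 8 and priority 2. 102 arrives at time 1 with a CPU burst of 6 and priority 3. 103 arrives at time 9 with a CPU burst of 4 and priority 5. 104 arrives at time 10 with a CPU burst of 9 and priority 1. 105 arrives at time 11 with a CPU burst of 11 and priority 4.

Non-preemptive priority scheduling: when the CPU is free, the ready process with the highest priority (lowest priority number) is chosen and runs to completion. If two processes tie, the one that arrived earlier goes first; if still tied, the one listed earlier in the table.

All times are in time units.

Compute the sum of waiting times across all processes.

52

Schedule: | idle 0-1 | 101 1-9 | 102 9-15 | 104 15-24 | 105 24-35 | 103 35-39 |
Completion: 101=9  102=15  103=39  104=24  105=35
Turnaround (C−A): 101=8  102=14  103=30  104=14  105=24
Waiting = turnaround − burst: 101=0, 102=8, 103=26, 104=5, 105=13
Total waiting = 0 + 8 + 26 + 5 + 13 = 52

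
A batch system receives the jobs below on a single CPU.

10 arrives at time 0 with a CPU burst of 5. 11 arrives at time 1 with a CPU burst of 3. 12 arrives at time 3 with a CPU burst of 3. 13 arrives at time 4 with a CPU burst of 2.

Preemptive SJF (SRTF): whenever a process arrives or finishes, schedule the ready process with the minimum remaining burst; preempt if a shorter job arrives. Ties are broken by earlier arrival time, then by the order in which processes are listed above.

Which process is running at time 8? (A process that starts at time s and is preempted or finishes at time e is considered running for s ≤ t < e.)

12

Timeline: | 10 0-1 | 11 1-4 | 13 4-6 | 12 6-9 | 10 9-13 |
Completion: 10=13  11=4  12=9  13=6
Turnaround (C−A): 10=13  11=3  12=6  13=2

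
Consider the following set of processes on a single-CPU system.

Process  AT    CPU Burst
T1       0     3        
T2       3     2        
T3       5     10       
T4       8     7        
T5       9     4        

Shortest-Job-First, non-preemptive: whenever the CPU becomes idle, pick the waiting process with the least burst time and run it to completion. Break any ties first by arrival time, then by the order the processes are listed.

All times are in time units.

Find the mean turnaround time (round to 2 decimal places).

8.60

Gantt: | T1 0-3 | T2 3-5 | T3 5-15 | T5 15-19 | T4 19-26 |
Completion: T1=3  T2=5  T3=15  T4=26  T5=19
Turnaround (C−A): T1=3  T2=2  T3=10  T4=18  T5=10
Turnaround times: T1=3, T2=2, T3=10, T4=18, T5=10
Average turnaround = (3+2+10+18+10) / 5 = 43/5 = 8.60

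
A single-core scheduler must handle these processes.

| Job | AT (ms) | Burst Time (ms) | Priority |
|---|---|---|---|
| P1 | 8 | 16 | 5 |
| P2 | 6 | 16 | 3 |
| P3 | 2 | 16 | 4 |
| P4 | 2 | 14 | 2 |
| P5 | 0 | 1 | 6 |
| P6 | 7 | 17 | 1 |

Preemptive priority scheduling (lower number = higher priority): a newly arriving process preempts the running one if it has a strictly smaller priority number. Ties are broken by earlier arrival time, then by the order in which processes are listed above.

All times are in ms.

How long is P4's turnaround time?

31

Timeline: | P5 0-1 | idle 1-2 | P4 2-7 | P6 7-24 | P4 24-33 | P2 33-49 | P3 49-65 | P1 65-81 |
Completion: P1=81  P2=49  P3=65  P4=33  P5=1  P6=24
Turnaround (C−A): P1=73  P2=43  P3=63  P4=31  P5=1  P6=17
Turnaround(P4) = completion − arrival = 33 − 2 = 31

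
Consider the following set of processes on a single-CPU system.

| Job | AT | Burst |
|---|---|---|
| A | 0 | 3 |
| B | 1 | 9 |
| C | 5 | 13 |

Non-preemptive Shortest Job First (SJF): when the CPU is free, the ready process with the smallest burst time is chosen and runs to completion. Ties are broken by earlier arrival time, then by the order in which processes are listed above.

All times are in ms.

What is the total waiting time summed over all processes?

Schedule: | A 0-3 | B 3-12 | C 12-25 |
Completion: A=3  B=12  C=25
Turnaround (C−A): A=3  B=11  C=20
Waiting = turnaround − burst: A=0, B=2, C=7
Total waiting = 0 + 2 + 7 = 9

9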